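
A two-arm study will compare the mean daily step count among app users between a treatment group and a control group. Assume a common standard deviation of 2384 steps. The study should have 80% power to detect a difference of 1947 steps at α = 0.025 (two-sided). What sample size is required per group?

For two equal groups, n per group = 2·((z_{α/2} + z_β)·σ/δ)².
z_{α/2} = 2.241; z_β = 0.842 (power 80%).
n = 2 × (3.083 × 2384 / 1947)² = 2 × 14.25 = 28.50
Round up: n = 29 per group.

29 per group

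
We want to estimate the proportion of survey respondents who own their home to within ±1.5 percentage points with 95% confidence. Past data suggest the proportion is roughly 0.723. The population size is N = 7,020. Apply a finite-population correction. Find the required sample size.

2300

For a proportion with margin E = 0.015 at 95% confidence, z = 1.960.
n = p̂(1−p̂)(z/E)² = 0.723 × 0.277 × (1.960/0.015)² = 3419.38 — call this n₀.
Finite-population correction with N = 7,020: n = n₀ / (1 + (n₀−1)/N) = 3419.38 / 1.487 = 2299.52
Round up: n = 2300.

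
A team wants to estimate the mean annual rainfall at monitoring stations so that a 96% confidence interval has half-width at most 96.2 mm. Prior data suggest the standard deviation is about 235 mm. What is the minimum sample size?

n = 26

For a mean, the margin of error is E = z·σ/√n, so n = (zσ/E)².
At 96% confidence, z = 2.054.
n = (2.054 × 235 / 96.2)² = 25.18
Round up: n = 26.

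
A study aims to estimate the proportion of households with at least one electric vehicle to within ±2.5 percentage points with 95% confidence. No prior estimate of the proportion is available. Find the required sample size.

For a proportion with margin E = 0.025 at 95% confidence, z = 1.960.
With no prior estimate, use p = 0.5, which maximizes p(1−p) at 0.25.
n = 0.25 × (z/E)² = 0.25 × (1.960/0.025)² = 1536.64
Round up: n = 1537.

1537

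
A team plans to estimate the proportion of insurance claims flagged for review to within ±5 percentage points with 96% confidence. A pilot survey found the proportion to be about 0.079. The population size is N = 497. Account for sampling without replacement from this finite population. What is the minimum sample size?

99

For a proportion with margin E = 0.05 at 96% confidence, z = 2.054.
n = p̂(1−p̂)(z/E)² = 0.079 × 0.921 × (2.054/0.05)² = 122.79 — call this n₀.
Finite-population correction with N = 497: n = n₀ / (1 + (n₀−1)/N) = 122.79 / 1.245 = 98.63
Round up: n = 99.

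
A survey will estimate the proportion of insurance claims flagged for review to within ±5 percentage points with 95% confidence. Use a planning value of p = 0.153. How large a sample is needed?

For a proportion with margin E = 0.05 at 95% confidence, z = 1.960.
n = p̂(1−p̂)(z/E)² = 0.153 × 0.847 × (1.960/0.05)² = 199.13
Round up: n = 200.

200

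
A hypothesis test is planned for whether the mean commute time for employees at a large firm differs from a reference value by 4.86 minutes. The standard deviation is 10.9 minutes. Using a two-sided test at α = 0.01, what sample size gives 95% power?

90

For a one-sample z-test, n = ((z_{α/2} + z_β)·σ/δ)².
z_{α/2} = 2.576 (two-sided α = 0.01); z_β = 1.645 (power 95% → β = 0.05).
n = (4.221 × 10.9 / 4.86)² = 89.62
Round up: n = 90.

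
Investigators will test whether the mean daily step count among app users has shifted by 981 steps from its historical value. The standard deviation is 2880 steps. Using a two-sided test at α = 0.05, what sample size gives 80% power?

68

For a one-sample z-test, n = ((z_{α/2} + z_β)·σ/δ)².
z_{α/2} = 1.960 (two-sided α = 0.05); z_β = 0.842 (power 80% → β = 0.2).
n = (2.802 × 2880 / 981)² = 67.67
Round up: n = 68.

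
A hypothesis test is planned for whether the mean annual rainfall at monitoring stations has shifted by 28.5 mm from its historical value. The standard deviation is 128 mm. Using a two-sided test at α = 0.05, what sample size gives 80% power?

For a one-sample z-test, n = ((z_{α/2} + z_β)·σ/δ)².
z_{α/2} = 1.960 (two-sided α = 0.05); z_β = 0.842 (power 80% → β = 0.2).
n = (2.802 × 128 / 28.5)² = 158.37
Round up: n = 159.

159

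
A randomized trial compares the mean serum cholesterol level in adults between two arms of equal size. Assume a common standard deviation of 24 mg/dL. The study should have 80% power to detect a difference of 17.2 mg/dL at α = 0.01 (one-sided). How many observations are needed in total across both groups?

For two equal groups, n per group = 2·((z_α + z_β)·σ/δ)².
z_α = 2.326; z_β = 0.842 (power 80%).
n = 2 × (3.168 × 24 / 17.2)² = 2 × 19.54 = 39.08
Round up: n = 40 per group.
Total across both groups: 2 × 40 = 80.

80 total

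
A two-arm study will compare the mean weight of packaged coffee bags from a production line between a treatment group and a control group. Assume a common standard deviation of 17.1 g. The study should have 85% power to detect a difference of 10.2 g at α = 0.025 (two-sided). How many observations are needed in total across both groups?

For two equal groups, n per group = 2·((z_{α/2} + z_β)·σ/δ)².
z_{α/2} = 2.241; z_β = 1.036 (power 85%).
n = 2 × (3.277 × 17.1 / 10.2)² = 2 × 30.18 = 60.36
Round up: n = 61 per group.
Total across both groups: 2 × 61 = 122.

122 total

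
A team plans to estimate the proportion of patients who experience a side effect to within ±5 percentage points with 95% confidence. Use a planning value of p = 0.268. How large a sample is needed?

For a proportion with margin E = 0.05 at 95% confidence, z = 1.960.
n = p̂(1−p̂)(z/E)² = 0.268 × 0.732 × (1.960/0.05)² = 301.45
Round up: n = 302.

302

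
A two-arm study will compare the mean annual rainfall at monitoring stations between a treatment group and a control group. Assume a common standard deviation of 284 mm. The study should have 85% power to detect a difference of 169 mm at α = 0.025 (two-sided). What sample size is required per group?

For two equal groups, n per group = 2·((z_{α/2} + z_β)·σ/δ)².
z_{α/2} = 2.241; z_β = 1.036 (power 85%).
n = 2 × (3.277 × 284 / 169)² = 2 × 30.33 = 60.66
Round up: n = 61 per group.

61 per group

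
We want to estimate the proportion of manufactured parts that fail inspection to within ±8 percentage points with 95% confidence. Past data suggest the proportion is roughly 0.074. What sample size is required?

42

For a proportion with margin E = 0.08 at 95% confidence, z = 1.960.
n = p̂(1−p̂)(z/E)² = 0.074 × 0.926 × (1.960/0.08)² = 41.13
Round up: n = 42.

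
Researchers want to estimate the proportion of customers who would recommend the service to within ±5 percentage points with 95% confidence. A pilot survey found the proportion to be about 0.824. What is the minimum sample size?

For a proportion with margin E = 0.05 at 95% confidence, z = 1.960.
n = p̂(1−p̂)(z/E)² = 0.824 × 0.176 × (1.960/0.05)² = 222.85
Round up: n = 223.

223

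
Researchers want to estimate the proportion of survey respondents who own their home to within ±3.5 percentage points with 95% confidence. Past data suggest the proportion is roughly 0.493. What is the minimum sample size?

For a proportion with margin E = 0.035 at 95% confidence, z = 1.960.
n = p̂(1−p̂)(z/E)² = 0.493 × 0.507 × (1.960/0.035)² = 783.85
Round up: n = 784.

n = 784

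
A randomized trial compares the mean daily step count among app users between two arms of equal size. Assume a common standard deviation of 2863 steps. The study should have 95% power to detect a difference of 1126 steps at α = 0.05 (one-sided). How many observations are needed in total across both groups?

280 total

For two equal groups, n per group = 2·((z_α + z_β)·σ/δ)².
z_α = 1.645; z_β = 1.645 (power 95%).
n = 2 × (3.290 × 2863 / 1126)² = 2 × 69.98 = 139.96
Round up: n = 140 per group.
Total across both groups: 2 × 140 = 280.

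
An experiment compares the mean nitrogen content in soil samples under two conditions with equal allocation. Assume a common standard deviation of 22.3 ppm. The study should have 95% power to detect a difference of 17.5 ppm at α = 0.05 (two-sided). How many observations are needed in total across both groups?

86 total

For two equal groups, n per group = 2·((z_{α/2} + z_β)·σ/δ)².
z_{α/2} = 1.960; z_β = 1.645 (power 95%).
n = 2 × (3.605 × 22.3 / 17.5)² = 2 × 21.10 = 42.20
Round up: n = 43 per group.
Total across both groups: 2 × 43 = 86.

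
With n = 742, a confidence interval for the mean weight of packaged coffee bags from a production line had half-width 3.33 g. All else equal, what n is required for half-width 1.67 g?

2951

Margin of error scales as 1/√n, so n₂ = n₁·(E₁/E₂)².
n₂ = 742 × (3.33/1.67)² = 742 × 3.976 = 2950.19
Round up: n₂ = 2951.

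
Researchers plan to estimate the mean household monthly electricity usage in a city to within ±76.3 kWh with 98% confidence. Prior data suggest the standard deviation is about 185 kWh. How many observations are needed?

n = 32

For a mean, the margin of error is E = z·σ/√n, so n = (zσ/E)².
At 98% confidence, z = 2.326.
n = (2.326 × 185 / 76.3)² = 31.81
Round up: n = 32.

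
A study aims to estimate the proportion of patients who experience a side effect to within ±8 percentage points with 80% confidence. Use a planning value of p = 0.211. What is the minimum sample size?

For a proportion with margin E = 0.08 at 80% confidence, z = 1.282.
n = p̂(1−p̂)(z/E)² = 0.211 × 0.789 × (1.282/0.08)² = 42.75
Round up: n = 43.

n = 43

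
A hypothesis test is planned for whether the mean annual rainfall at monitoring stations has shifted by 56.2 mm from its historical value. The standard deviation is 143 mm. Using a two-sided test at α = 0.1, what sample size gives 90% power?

For a one-sample z-test, n = ((z_{α/2} + z_β)·σ/δ)².
z_{α/2} = 1.645 (two-sided α = 0.1); z_β = 1.282 (power 90% → β = 0.1).
n = (2.927 × 143 / 56.2)² = 55.47
Round up: n = 56.

n = 56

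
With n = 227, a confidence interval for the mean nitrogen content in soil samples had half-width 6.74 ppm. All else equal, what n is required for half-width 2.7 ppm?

1415

Margin of error scales as 1/√n, so n₂ = n₁·(E₁/E₂)².
n₂ = 227 × (6.74/2.7)² = 227 × 6.231 = 1414.44
Round up: n₂ = 1415.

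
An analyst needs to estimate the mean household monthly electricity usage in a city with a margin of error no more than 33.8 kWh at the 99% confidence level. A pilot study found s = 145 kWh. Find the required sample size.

n = 123

For a mean, the margin of error is E = z·σ/√n, so n = (zσ/E)².
At 99% confidence, z = 2.576.
n = (2.576 × 145 / 33.8)² = 122.12
Round up: n = 123.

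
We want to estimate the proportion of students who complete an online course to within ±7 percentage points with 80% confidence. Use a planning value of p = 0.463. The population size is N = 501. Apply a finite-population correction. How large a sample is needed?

n = 72

For a proportion with margin E = 0.07 at 80% confidence, z = 1.282.
n = p̂(1−p̂)(z/E)² = 0.463 × 0.537 × (1.282/0.07)² = 83.39 — call this n₀.
Finite-population correction with N = 501: n = n₀ / (1 + (n₀−1)/N) = 83.39 / 1.164 = 71.64
Round up: n = 72.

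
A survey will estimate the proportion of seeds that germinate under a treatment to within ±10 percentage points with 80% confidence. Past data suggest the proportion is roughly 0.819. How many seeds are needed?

For a proportion with margin E = 0.1 at 80% confidence, z = 1.282.
n = p̂(1−p̂)(z/E)² = 0.819 × 0.181 × (1.282/0.1)² = 24.36
Round up: n = 25.

25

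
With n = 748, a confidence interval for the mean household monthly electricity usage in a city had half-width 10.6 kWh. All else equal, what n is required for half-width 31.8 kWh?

84

Margin of error scales as 1/√n, so n₂ = n₁·(E₁/E₂)².
n₂ = 748 × (10.6/31.8)² = 748 × 0.1111 = 83.10
Round up: n₂ = 84.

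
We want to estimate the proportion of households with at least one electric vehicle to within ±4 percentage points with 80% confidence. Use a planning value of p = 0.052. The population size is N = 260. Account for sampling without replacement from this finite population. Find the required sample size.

43

For a proportion with margin E = 0.04 at 80% confidence, z = 1.282.
n = p̂(1−p̂)(z/E)² = 0.052 × 0.948 × (1.282/0.04)² = 50.64 — call this n₀.
Finite-population correction with N = 260: n = n₀ / (1 + (n₀−1)/N) = 50.64 / 1.191 = 42.52
Round up: n = 43.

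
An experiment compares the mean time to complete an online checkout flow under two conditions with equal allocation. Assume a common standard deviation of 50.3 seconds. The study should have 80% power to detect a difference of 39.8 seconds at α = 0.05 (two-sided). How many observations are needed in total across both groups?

52 total

For two equal groups, n per group = 2·((z_{α/2} + z_β)·σ/δ)².
z_{α/2} = 1.960; z_β = 0.842 (power 80%).
n = 2 × (2.802 × 50.3 / 39.8)² = 2 × 12.54 = 25.08
Round up: n = 26 per group.
Total across both groups: 2 × 26 = 52.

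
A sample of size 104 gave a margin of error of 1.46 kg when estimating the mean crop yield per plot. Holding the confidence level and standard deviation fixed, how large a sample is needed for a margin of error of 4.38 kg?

12

Margin of error scales as 1/√n, so n₂ = n₁·(E₁/E₂)².
n₂ = 104 × (1.46/4.38)² = 104 × 0.1111 = 11.55
Round up: n₂ = 12.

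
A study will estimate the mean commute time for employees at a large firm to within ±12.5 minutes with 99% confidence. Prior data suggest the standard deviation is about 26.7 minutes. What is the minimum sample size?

31

For a mean, the margin of error is E = z·σ/√n, so n = (zσ/E)².
At 99% confidence, z = 2.576.
n = (2.576 × 26.7 / 12.5)² = 30.28
Round up: n = 31.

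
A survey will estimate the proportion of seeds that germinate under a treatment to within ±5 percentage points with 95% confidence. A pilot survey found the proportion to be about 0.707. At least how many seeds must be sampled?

319

For a proportion with margin E = 0.05 at 95% confidence, z = 1.960.
n = p̂(1−p̂)(z/E)² = 0.707 × 0.293 × (1.960/0.05)² = 318.32
Round up: n = 319.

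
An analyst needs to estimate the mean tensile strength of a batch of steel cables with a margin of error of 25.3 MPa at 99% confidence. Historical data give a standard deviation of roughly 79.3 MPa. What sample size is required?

n = 66

For a mean, the margin of error is E = z·σ/√n, so n = (zσ/E)².
At 99% confidence, z = 2.576.
n = (2.576 × 79.3 / 25.3)² = 65.19
Round up: n = 66.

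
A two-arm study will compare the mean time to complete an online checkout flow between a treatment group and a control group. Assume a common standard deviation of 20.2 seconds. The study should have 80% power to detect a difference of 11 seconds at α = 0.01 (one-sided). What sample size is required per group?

68 per group

For two equal groups, n per group = 2·((z_α + z_β)·σ/δ)².
z_α = 2.326; z_β = 0.842 (power 80%).
n = 2 × (3.168 × 20.2 / 11)² = 2 × 33.84 = 67.68
Round up: n = 68 per group.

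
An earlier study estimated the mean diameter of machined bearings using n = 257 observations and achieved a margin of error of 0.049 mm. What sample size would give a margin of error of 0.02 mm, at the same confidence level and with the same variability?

Margin of error scales as 1/√n, so n₂ = n₁·(E₁/E₂)².
n₂ = 257 × (0.049/0.02)² = 257 × 6.003 = 1542.77
Round up: n₂ = 1543.

1543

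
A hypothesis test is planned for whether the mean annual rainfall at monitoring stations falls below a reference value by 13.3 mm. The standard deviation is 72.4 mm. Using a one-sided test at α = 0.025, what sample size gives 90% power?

n = 312

For a one-sample z-test, n = ((z_α + z_β)·σ/δ)².
z_α = 1.960 (one-sided α = 0.025); z_β = 1.282 (power 90% → β = 0.1).
n = (3.242 × 72.4 / 13.3)² = 311.46
Round up: n = 312.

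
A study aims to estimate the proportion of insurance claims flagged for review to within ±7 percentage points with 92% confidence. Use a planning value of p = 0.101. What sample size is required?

For a proportion with margin E = 0.07 at 92% confidence, z = 1.751.
n = p̂(1−p̂)(z/E)² = 0.101 × 0.899 × (1.751/0.07)² = 56.81
Round up: n = 57.

57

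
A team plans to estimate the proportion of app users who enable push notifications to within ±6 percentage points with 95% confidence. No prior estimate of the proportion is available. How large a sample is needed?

For a proportion with margin E = 0.06 at 95% confidence, z = 1.960.
With no prior estimate, use p = 0.5, which maximizes p(1−p) at 0.25.
n = 0.25 × (z/E)² = 0.25 × (1.960/0.06)² = 266.78
Round up: n = 267.

n = 267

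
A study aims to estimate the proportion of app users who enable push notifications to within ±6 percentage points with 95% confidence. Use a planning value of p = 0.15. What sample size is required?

137

For a proportion with margin E = 0.06 at 95% confidence, z = 1.960.
n = p̂(1−p̂)(z/E)² = 0.15 × 0.85 × (1.960/0.06)² = 136.06
Round up: n = 137.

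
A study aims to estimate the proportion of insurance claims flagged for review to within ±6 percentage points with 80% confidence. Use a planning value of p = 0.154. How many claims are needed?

For a proportion with margin E = 0.06 at 80% confidence, z = 1.282.
n = p̂(1−p̂)(z/E)² = 0.154 × 0.846 × (1.282/0.06)² = 59.48
Round up: n = 60.

60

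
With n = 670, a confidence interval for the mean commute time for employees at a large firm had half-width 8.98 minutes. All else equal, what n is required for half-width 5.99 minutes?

Margin of error scales as 1/√n, so n₂ = n₁·(E₁/E₂)².
n₂ = 670 × (8.98/5.99)² = 670 × 2.247 = 1505.49
Round up: n₂ = 1506.

1506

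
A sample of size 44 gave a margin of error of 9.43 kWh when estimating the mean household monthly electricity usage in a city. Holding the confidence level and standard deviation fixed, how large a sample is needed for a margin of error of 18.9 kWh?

n = 11

Margin of error scales as 1/√n, so n₂ = n₁·(E₁/E₂)².
n₂ = 44 × (9.43/18.9)² = 44 × 0.2489 = 10.95
Round up: n₂ = 11.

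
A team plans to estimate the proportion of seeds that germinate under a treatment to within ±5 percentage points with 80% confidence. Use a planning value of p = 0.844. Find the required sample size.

For a proportion with margin E = 0.05 at 80% confidence, z = 1.282.
n = p̂(1−p̂)(z/E)² = 0.844 × 0.156 × (1.282/0.05)² = 86.56
Round up: n = 87.

87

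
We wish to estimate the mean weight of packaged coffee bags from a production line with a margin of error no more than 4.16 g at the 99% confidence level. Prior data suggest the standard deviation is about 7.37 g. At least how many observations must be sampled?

21

For a mean, the margin of error is E = z·σ/√n, so n = (zσ/E)².
At 99% confidence, z = 2.576.
n = (2.576 × 7.37 / 4.16)² = 20.83
Round up: n = 21.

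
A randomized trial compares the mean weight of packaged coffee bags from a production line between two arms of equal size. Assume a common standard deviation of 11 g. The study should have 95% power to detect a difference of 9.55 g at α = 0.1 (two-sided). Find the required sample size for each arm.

29 per group

For two equal groups, n per group = 2·((z_{α/2} + z_β)·σ/δ)².
z_{α/2} = 1.645; z_β = 1.645 (power 95%).
n = 2 × (3.290 × 11 / 9.55)² = 2 × 14.36 = 28.72
Round up: n = 29 per group.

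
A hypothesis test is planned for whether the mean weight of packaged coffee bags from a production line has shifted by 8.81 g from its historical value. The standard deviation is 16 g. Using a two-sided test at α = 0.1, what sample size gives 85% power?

n = 24

For a one-sample z-test, n = ((z_{α/2} + z_β)·σ/δ)².
z_{α/2} = 1.645 (two-sided α = 0.1); z_β = 1.036 (power 85% → β = 0.15).
n = (2.681 × 16 / 8.81)² = 23.71
Round up: n = 24.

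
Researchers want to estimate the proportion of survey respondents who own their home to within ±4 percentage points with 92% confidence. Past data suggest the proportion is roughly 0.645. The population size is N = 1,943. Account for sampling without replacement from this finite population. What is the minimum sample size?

For a proportion with margin E = 0.04 at 92% confidence, z = 1.751.
n = p̂(1−p̂)(z/E)² = 0.645 × 0.355 × (1.751/0.04)² = 438.77 — call this n₀.
Finite-population correction with N = 1,943: n = n₀ / (1 + (n₀−1)/N) = 438.77 / 1.225 = 358.18
Round up: n = 359.

359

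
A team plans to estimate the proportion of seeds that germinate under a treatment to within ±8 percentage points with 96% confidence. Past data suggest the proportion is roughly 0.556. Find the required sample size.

n = 163

For a proportion with margin E = 0.08 at 96% confidence, z = 2.054.
n = p̂(1−p̂)(z/E)² = 0.556 × 0.444 × (2.054/0.08)² = 162.73
Round up: n = 163.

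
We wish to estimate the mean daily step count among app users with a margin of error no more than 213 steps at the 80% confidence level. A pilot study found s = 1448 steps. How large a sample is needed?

For a mean, the margin of error is E = z·σ/√n, so n = (zσ/E)².
At 80% confidence, z = 1.282.
n = (1.282 × 1448 / 213)² = 75.95
Round up: n = 76.

76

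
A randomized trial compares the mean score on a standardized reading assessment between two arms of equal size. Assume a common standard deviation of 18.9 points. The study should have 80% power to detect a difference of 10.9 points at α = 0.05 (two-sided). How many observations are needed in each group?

For two equal groups, n per group = 2·((z_{α/2} + z_β)·σ/δ)².
z_{α/2} = 1.960; z_β = 0.842 (power 80%).
n = 2 × (2.802 × 18.9 / 10.9)² = 2 × 23.61 = 47.22
Round up: n = 48 per group.

48 per group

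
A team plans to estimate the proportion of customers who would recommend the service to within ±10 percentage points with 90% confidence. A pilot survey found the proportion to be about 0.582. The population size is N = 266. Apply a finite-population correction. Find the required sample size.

53

For a proportion with margin E = 0.1 at 90% confidence, z = 1.645.
n = p̂(1−p̂)(z/E)² = 0.582 × 0.418 × (1.645/0.1)² = 65.83 — call this n₀.
Finite-population correction with N = 266: n = n₀ / (1 + (n₀−1)/N) = 65.83 / 1.244 = 52.92
Round up: n = 53.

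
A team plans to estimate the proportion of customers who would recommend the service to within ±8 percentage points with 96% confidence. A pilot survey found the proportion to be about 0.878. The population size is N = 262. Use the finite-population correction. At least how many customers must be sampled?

For a proportion with margin E = 0.08 at 96% confidence, z = 2.054.
n = p̂(1−p̂)(z/E)² = 0.878 × 0.122 × (2.054/0.08)² = 70.61 — call this n₀.
Finite-population correction with N = 262: n = n₀ / (1 + (n₀−1)/N) = 70.61 / 1.266 = 55.77
Round up: n = 56.

56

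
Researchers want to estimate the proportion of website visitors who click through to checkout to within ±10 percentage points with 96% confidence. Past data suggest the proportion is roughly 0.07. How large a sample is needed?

For a proportion with margin E = 0.1 at 96% confidence, z = 2.054.
n = p̂(1−p̂)(z/E)² = 0.07 × 0.93 × (2.054/0.1)² = 27.47
Round up: n = 28.

28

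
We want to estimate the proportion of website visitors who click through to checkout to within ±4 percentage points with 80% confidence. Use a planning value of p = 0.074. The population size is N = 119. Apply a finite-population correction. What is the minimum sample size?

45

For a proportion with margin E = 0.04 at 80% confidence, z = 1.282.
n = p̂(1−p̂)(z/E)² = 0.074 × 0.926 × (1.282/0.04)² = 70.39 — call this n₀.
Finite-population correction with N = 119: n = n₀ / (1 + (n₀−1)/N) = 70.39 / 1.583 = 44.47
Round up: n = 45.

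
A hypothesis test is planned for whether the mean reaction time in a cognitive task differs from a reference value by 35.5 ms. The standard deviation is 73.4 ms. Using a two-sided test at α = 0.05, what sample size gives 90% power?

For a one-sample z-test, n = ((z_{α/2} + z_β)·σ/δ)².
z_{α/2} = 1.960 (two-sided α = 0.05); z_β = 1.282 (power 90% → β = 0.1).
n = (3.242 × 73.4 / 35.5)² = 44.93
Round up: n = 45.

n = 45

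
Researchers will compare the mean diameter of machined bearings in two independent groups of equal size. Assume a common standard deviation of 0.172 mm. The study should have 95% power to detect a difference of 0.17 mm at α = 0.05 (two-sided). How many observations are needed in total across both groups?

54 total

For two equal groups, n per group = 2·((z_{α/2} + z_β)·σ/δ)².
z_{α/2} = 1.960; z_β = 1.645 (power 95%).
n = 2 × (3.605 × 0.172 / 0.17)² = 2 × 13.30 = 26.60
Round up: n = 27 per group.
Total across both groups: 2 × 27 = 54.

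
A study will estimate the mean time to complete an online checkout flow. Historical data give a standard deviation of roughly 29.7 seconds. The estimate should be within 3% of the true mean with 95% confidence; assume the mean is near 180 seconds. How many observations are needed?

117

For a mean, the margin of error is E = z·σ/√n, so n = (zσ/E)².
At 95% confidence, z = 1.960.
E = 3% of 180 = 5.4 seconds.
n = (1.960 × 29.7 / 5.4)² = 116.21
Round up: n = 117.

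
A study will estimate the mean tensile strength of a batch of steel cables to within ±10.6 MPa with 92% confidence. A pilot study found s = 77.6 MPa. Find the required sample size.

For a mean, the margin of error is E = z·σ/√n, so n = (zσ/E)².
At 92% confidence, z = 1.751.
n = (1.751 × 77.6 / 10.6)² = 164.32
Round up: n = 165.

n = 165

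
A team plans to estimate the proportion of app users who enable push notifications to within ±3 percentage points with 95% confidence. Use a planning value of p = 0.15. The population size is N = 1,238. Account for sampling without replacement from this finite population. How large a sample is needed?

For a proportion with margin E = 0.03 at 95% confidence, z = 1.960.
n = p̂(1−p̂)(z/E)² = 0.15 × 0.85 × (1.960/0.03)² = 544.23 — call this n₀.
Finite-population correction with N = 1,238: n = n₀ / (1 + (n₀−1)/N) = 544.23 / 1.439 = 378.20
Round up: n = 379.

379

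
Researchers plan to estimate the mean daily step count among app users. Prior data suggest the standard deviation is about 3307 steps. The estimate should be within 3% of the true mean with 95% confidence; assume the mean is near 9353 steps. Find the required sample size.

534

For a mean, the margin of error is E = z·σ/√n, so n = (zσ/E)².
At 95% confidence, z = 1.960.
E = 3% of 9353 = 280.6 steps.
n = (1.960 × 3307 / 280.6)² = 533.62
Round up: n = 534.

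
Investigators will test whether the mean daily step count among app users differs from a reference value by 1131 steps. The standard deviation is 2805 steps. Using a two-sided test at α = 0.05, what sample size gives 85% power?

For a one-sample z-test, n = ((z_{α/2} + z_β)·σ/δ)².
z_{α/2} = 1.960 (two-sided α = 0.05); z_β = 1.036 (power 85% → β = 0.15).
n = (2.996 × 2805 / 1131)² = 55.21
Round up: n = 56.

56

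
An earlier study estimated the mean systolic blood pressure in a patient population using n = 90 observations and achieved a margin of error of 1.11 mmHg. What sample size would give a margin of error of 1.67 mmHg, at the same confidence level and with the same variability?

Margin of error scales as 1/√n, so n₂ = n₁·(E₁/E₂)².
n₂ = 90 × (1.11/1.67)² = 90 × 0.4418 = 39.76
Round up: n₂ = 40.

40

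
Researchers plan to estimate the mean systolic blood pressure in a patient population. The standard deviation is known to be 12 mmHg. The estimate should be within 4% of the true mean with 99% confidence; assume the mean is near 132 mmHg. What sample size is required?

For a mean, the margin of error is E = z·σ/√n, so n = (zσ/E)².
At 99% confidence, z = 2.576.
E = 4% of 132 = 5.28 mmHg.
n = (2.576 × 12 / 5.28)² = 34.28
Round up: n = 35.

35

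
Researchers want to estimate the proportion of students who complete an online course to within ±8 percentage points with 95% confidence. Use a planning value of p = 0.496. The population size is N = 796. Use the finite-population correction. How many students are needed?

For a proportion with margin E = 0.08 at 95% confidence, z = 1.960.
n = p̂(1−p̂)(z/E)² = 0.496 × 0.504 × (1.960/0.08)² = 150.05 — call this n₀.
Finite-population correction with N = 796: n = n₀ / (1 + (n₀−1)/N) = 150.05 / 1.187 = 126.41
Round up: n = 127.

n = 127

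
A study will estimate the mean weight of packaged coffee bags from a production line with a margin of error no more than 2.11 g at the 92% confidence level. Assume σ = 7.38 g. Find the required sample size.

For a mean, the margin of error is E = z·σ/√n, so n = (zσ/E)².
At 92% confidence, z = 1.751.
n = (1.751 × 7.38 / 2.11)² = 37.51
Round up: n = 38.

38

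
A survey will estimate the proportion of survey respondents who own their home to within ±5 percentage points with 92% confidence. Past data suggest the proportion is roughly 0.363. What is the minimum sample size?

For a proportion with margin E = 0.05 at 92% confidence, z = 1.751.
n = p̂(1−p̂)(z/E)² = 0.363 × 0.637 × (1.751/0.05)² = 283.58
Round up: n = 284.

284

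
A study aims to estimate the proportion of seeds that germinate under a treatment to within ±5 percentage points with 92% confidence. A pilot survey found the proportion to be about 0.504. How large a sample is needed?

For a proportion with margin E = 0.05 at 92% confidence, z = 1.751.
n = p̂(1−p̂)(z/E)² = 0.504 × 0.496 × (1.751/0.05)² = 306.58
Round up: n = 307.

n = 307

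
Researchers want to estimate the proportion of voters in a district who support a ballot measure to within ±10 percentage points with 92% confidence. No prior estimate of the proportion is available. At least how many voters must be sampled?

For a proportion with margin E = 0.1 at 92% confidence, z = 1.751.
With no prior estimate, use p = 0.5, which maximizes p(1−p) at 0.25.
n = 0.25 × (z/E)² = 0.25 × (1.751/0.1)² = 76.65
Round up: n = 77.

77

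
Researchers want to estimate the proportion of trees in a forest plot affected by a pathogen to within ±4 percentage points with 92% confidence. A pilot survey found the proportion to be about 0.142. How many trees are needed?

For a proportion with margin E = 0.04 at 92% confidence, z = 1.751.
n = p̂(1−p̂)(z/E)² = 0.142 × 0.858 × (1.751/0.04)² = 233.47
Round up: n = 234.

234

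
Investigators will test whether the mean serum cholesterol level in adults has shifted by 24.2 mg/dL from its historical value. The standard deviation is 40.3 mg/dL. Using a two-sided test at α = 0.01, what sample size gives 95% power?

50

For a one-sample z-test, n = ((z_{α/2} + z_β)·σ/δ)².
z_{α/2} = 2.576 (two-sided α = 0.01); z_β = 1.645 (power 95% → β = 0.05).
n = (4.221 × 40.3 / 24.2)² = 49.41
Round up: n = 50.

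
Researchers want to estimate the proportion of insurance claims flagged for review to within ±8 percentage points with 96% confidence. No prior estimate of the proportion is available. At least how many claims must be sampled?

165

For a proportion with margin E = 0.08 at 96% confidence, z = 2.054.
With no prior estimate, use p = 0.5, which maximizes p(1−p) at 0.25.
n = 0.25 × (z/E)² = 0.25 × (2.054/0.08)² = 164.80
Round up: n = 165.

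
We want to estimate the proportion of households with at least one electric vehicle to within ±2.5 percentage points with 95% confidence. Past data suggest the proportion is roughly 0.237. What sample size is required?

n = 1112

For a proportion with margin E = 0.025 at 95% confidence, z = 1.960.
n = p̂(1−p̂)(z/E)² = 0.237 × 0.763 × (1.960/0.025)² = 1111.49
Round up: n = 1112.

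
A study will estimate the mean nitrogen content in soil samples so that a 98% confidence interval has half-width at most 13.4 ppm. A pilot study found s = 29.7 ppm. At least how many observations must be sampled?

n = 27

For a mean, the margin of error is E = z·σ/√n, so n = (zσ/E)².
At 98% confidence, z = 2.326.
n = (2.326 × 29.7 / 13.4)² = 26.58
Round up: n = 27.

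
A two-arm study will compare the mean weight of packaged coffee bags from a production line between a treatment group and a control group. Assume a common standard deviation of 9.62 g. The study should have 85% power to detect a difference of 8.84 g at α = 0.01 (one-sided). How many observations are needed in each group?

27 per group

For two equal groups, n per group = 2·((z_α + z_β)·σ/δ)².
z_α = 2.326; z_β = 1.036 (power 85%).
n = 2 × (3.362 × 9.62 / 8.84)² = 2 × 13.39 = 26.78
Round up: n = 27 per group.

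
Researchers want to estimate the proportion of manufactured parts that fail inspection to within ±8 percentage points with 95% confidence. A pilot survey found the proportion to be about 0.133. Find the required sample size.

n = 70

For a proportion with margin E = 0.08 at 95% confidence, z = 1.960.
n = p̂(1−p̂)(z/E)² = 0.133 × 0.867 × (1.960/0.08)² = 69.22
Round up: n = 70.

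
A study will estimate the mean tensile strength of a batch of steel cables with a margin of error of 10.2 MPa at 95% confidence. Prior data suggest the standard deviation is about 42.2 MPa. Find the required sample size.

66

For a mean, the margin of error is E = z·σ/√n, so n = (zσ/E)².
At 95% confidence, z = 1.960.
n = (1.960 × 42.2 / 10.2)² = 65.76
Round up: n = 66.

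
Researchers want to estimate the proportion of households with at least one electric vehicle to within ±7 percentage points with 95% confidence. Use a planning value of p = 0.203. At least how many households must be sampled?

For a proportion with margin E = 0.07 at 95% confidence, z = 1.960.
n = p̂(1−p̂)(z/E)² = 0.203 × 0.797 × (1.960/0.07)² = 126.84
Round up: n = 127.

127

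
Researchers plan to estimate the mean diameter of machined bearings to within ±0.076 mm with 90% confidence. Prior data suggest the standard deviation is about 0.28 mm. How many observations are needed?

For a mean, the margin of error is E = z·σ/√n, so n = (zσ/E)².
At 90% confidence, z = 1.645.
n = (1.645 × 0.28 / 0.076)² = 36.73
Round up: n = 37.

37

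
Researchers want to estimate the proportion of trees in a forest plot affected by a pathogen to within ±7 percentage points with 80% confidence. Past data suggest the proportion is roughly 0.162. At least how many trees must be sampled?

n = 46

For a proportion with margin E = 0.07 at 80% confidence, z = 1.282.
n = p̂(1−p̂)(z/E)² = 0.162 × 0.838 × (1.282/0.07)² = 45.53
Round up: n = 46.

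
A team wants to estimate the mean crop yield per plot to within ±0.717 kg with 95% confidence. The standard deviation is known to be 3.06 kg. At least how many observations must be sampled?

70

For a mean, the margin of error is E = z·σ/√n, so n = (zσ/E)².
At 95% confidence, z = 1.960.
n = (1.960 × 3.06 / 0.717)² = 69.97
Round up: n = 70.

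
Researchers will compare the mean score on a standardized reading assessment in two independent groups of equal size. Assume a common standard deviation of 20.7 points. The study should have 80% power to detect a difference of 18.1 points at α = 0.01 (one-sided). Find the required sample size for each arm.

For two equal groups, n per group = 2·((z_α + z_β)·σ/δ)².
z_α = 2.326; z_β = 0.842 (power 80%).
n = 2 × (3.168 × 20.7 / 18.1)² = 2 × 13.13 = 26.26
Round up: n = 27 per group.

27 per group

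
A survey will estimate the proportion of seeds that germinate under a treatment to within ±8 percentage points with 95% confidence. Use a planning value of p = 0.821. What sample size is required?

For a proportion with margin E = 0.08 at 95% confidence, z = 1.960.
n = p̂(1−p̂)(z/E)² = 0.821 × 0.179 × (1.960/0.08)² = 88.21
Round up: n = 89.

89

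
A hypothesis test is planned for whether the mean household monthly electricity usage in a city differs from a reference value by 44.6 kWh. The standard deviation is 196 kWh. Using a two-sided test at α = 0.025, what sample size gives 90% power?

n = 240

For a one-sample z-test, n = ((z_{α/2} + z_β)·σ/δ)².
z_{α/2} = 2.241 (two-sided α = 0.025); z_β = 1.282 (power 90% → β = 0.1).
n = (3.523 × 196 / 44.6)² = 239.70
Round up: n = 240.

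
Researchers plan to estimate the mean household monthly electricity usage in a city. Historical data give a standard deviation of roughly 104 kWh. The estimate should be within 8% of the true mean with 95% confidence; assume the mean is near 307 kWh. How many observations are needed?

For a mean, the margin of error is E = z·σ/√n, so n = (zσ/E)².
At 95% confidence, z = 1.960.
E = 8% of 307 = 24.56 kWh.
n = (1.960 × 104 / 24.56)² = 68.88
Round up: n = 69.

n = 69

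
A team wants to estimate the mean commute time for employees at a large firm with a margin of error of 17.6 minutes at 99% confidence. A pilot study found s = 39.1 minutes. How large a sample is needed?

33

For a mean, the margin of error is E = z·σ/√n, so n = (zσ/E)².
At 99% confidence, z = 2.576.
n = (2.576 × 39.1 / 17.6)² = 32.75
Round up: n = 33.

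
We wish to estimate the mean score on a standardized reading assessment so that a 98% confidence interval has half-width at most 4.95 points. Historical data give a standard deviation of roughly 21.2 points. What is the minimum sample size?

For a mean, the margin of error is E = z·σ/√n, so n = (zσ/E)².
At 98% confidence, z = 2.326.
n = (2.326 × 21.2 / 4.95)² = 99.24
Round up: n = 100.

n = 100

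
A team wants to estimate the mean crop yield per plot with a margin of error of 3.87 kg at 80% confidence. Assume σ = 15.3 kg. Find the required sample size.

For a mean, the margin of error is E = z·σ/√n, so n = (zσ/E)².
At 80% confidence, z = 1.282.
n = (1.282 × 15.3 / 3.87)² = 25.69
Round up: n = 26.

26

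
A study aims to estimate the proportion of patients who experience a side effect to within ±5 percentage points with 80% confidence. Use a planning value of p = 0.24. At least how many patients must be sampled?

n = 120

For a proportion with margin E = 0.05 at 80% confidence, z = 1.282.
n = p̂(1−p̂)(z/E)² = 0.24 × 0.76 × (1.282/0.05)² = 119.91
Round up: n = 120.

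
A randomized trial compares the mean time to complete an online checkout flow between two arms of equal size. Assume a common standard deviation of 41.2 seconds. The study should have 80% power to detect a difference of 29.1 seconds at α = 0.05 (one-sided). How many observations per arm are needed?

For two equal groups, n per group = 2·((z_α + z_β)·σ/δ)².
z_α = 1.645; z_β = 0.842 (power 80%).
n = 2 × (2.487 × 41.2 / 29.1)² = 2 × 12.40 = 24.80
Round up: n = 25 per group.

25 per group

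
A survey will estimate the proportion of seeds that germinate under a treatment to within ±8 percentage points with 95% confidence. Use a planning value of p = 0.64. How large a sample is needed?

139

For a proportion with margin E = 0.08 at 95% confidence, z = 1.960.
n = p̂(1−p̂)(z/E)² = 0.64 × 0.36 × (1.960/0.08)² = 138.30
Round up: n = 139.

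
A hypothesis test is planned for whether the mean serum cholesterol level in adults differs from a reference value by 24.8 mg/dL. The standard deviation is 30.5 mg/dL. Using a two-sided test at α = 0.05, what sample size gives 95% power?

n = 20

For a one-sample z-test, n = ((z_{α/2} + z_β)·σ/δ)².
z_{α/2} = 1.960 (two-sided α = 0.05); z_β = 1.645 (power 95% → β = 0.05).
n = (3.605 × 30.5 / 24.8)² = 19.66
Round up: n = 20.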